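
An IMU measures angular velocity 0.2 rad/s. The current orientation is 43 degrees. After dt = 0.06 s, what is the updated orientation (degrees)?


delta_theta = w * dt = 0.2 * 0.06 = 0.012 rad
= 0.6875 deg
theta_new = 43 + 0.6875 = 43.6875 deg


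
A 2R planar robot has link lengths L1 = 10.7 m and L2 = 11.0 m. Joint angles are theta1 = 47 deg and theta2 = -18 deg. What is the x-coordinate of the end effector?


Convert angles to radians: theta1 = 0.8203, theta2 = -0.3142
x = L1*cos(theta1) + L2*cos(theta1+theta2)
x = 7.2974 + 9.6208
x = 16.9182


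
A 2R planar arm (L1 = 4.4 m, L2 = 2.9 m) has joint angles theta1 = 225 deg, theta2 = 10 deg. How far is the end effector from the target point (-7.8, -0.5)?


End effector via forward kinematics:
x = L1*cos(t1) + L2*cos(t1+t2) = -4.7746
y = L1*sin(t1) + L2*sin(t1+t2) = -5.4868
Distance to target:
d = sqrt((-7.8 - -4.7746)^2 + (-0.5 - -5.4868)^2)
= sqrt(9.1528 + 24.8683)
= 5.8328 m


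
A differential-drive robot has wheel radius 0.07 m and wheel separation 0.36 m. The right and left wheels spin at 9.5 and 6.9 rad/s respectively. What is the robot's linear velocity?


vR = r*wR = 0.07*9.5 = 0.665 m/s
vL = r*wL = 0.07*6.9 = 0.483 m/s
v = (vR+vL)/2 = 0.574 m/s
omega = (vR-vL)/L = 0.5056 rad/s
linear velocity = 0.574 m/s


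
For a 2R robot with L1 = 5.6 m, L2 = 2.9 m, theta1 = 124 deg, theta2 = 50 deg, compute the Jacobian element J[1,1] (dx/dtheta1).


J[1,1] = -L1*sin(t1) - L2*sin(t1+t2)
= -5.6*sin(124) - 2.9*sin(174)
= -4.9457


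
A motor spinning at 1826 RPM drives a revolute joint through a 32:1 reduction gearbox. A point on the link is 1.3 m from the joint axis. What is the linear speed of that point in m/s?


omega_motor = 1826 * 2*pi/60 = 191.2183 rad/s
omega_joint = omega_motor / 32 = 5.9756 rad/s
v = omega_joint * r = 5.9756 * 1.3
= 7.7682 m/s


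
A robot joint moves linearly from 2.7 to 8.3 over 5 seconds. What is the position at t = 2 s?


s = t/T = 2/5 = 0.4
p(t) = p0 + (pf-p0)*s
= 2.7 + (8.3 - 2.7) * 0.4
= 4.94


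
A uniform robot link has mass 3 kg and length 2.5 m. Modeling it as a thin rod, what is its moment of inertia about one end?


I = (1/3) * m * L^2
= (1/3) * 3 * 2.5^2
= 0.333333 * 3 * 6.25
= 6.25 kg*m^2


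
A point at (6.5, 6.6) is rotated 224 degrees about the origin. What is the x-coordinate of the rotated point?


x' = x*cos(theta) - y*sin(theta)
cos(224 deg) = -0.7193, sin(224 deg) = -0.6947
x' = 6.5 * -0.7193 - 6.6 * -0.6947
= -4.6757 - -4.5847
= -0.091


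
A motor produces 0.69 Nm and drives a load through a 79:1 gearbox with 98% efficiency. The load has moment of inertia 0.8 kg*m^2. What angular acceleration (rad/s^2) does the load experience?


tau_out = tau_motor * N * eta
= 0.69 * 79 * 0.98 = 53.4198 Nm
alpha = tau_out / I = 53.4198 / 0.8
= 66.7747 rad/s^2


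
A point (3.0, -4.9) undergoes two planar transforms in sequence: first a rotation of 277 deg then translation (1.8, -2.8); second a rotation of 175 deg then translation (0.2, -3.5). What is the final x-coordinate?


After transform 1:
x1 = cos(277)*3.0 - sin(277)*-4.9 + 1.8 = -2.6979
y1 = sin(277)*3.0 + cos(277)*-4.9 + -2.8 = -6.3748
After transform 2:
x2 = cos(175)*-2.6979 - sin(175)*-6.3748 + 0.2
= 3.4432


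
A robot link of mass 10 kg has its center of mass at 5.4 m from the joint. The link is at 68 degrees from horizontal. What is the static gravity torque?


tau = m*g*L*cos(angle)
= 10 * 9.81 * 5.4 * cos(68 deg)
= 10 * 9.81 * 5.4 * 0.3746
= 198.4441 Nm


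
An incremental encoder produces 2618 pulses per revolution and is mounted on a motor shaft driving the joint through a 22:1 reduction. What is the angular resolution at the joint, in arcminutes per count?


counts per rev = 2618
effective counts at joint = 2618 * 22 = 57596
resolution = 360*60 / 57596
= 0.375 arcmin/count


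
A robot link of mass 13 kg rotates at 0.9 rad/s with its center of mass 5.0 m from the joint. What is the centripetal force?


F = m * omega^2 * r
= 13 * 0.9^2 * 5.0
= 13 * 0.81 * 5.0
= 52.65 N


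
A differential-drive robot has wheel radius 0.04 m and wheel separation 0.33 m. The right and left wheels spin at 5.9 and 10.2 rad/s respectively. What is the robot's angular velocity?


vR = r*wR = 0.04*5.9 = 0.236 m/s
vL = r*wL = 0.04*10.2 = 0.408 m/s
v = (vR+vL)/2 = 0.322 m/s
omega = (vR-vL)/L = -0.5212 rad/s
angular velocity = -0.5212 rad/s


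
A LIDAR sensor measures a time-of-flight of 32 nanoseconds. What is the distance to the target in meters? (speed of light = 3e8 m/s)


tof = 32 ns = 3.2e-08 s
dist = c * tof / 2
= 3e8 * 3.2e-08 / 2
= 4.8 m


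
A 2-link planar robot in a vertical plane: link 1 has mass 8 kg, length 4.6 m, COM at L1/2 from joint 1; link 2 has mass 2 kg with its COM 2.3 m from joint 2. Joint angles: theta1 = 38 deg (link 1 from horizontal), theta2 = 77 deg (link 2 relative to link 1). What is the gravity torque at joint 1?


Horizontal distance from joint 1 to link-1 COM:
  x_c1 = (L1/2)*cos(t1) = 2.3 * 0.788 = 1.8124 m
Horizontal distance from joint 1 to link-2 COM:
  x_c2 = L1*cos(t1) + Lc2*cos(t1+t2)
       = 4.6*0.788 + 2.3*-0.4226 = 2.6528 m
tau1 = m1*g*x_c1 + m2*g*x_c2
     = 8*9.81*1.8124 + 2*9.81*2.6528
     = 142.2391 + 52.0485
     = 194.2876 Nm


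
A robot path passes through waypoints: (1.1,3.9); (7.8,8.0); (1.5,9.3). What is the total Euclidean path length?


Segment lengths:
  seg1 = sqrt((6.7)^2 + (4.1)^2) = 7.8549
  seg2 = sqrt((-6.3)^2 + (1.3)^2) = 6.4327
Total = 14.2877


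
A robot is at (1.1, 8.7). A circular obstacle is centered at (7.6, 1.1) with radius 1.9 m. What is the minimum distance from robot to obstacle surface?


center_dist = sqrt((1.1-7.6)^2 + (8.7-1.1)^2)
= sqrt(42.25 + 57.76)
= 10.0005
min_dist = center_dist - radius = 10.0005 - 1.9 = 8.1005 m


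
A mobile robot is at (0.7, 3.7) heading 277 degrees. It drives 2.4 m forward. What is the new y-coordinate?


y_new = y0 + d*sin(theta)
= 3.7 + 2.4*sin(277)
= 3.7 + -2.3821
= 1.3179


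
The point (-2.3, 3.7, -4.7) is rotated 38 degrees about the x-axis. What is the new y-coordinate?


Rotation about x-axis: y' = y*cos(theta) - z*sin(theta)
= 3.7 * 0.788 - -4.7 * 0.6157
= 5.8092


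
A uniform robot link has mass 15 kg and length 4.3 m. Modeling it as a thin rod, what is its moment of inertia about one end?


I = (1/3) * m * L^2
= (1/3) * 15 * 4.3^2
= 0.333333 * 15 * 18.49
= 92.45 kg*m^2


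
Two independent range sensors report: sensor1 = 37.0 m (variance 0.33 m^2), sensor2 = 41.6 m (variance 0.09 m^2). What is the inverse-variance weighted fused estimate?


w1 = (1/var1) / (1/var1 + 1/var2)
   = 3.0303 / (3.0303 + 11.1111) = 0.2143
w2 = 1 - w1 = 0.7857
fused = w1*s1 + w2*s2 = 7.9286 + 32.6857
= 40.6143 m


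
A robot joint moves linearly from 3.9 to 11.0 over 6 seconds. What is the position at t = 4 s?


s = t/T = 4/6 = 0.6667
p(t) = p0 + (pf-p0)*s
= 3.9 + (11.0 - 3.9) * 0.6667
= 8.6333


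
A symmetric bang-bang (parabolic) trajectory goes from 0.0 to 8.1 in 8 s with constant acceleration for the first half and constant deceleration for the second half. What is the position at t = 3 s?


Symmetric rest-to-rest: each phase covers (pf-p0)/2 in time T/2. 0.5*a*(T/2)^2 = (pf-p0)/2 => a = 4*(pf-p0)/T^2
a = 4*(8.1-0.0)/8^2 = 0.5062
t = 3 is in the acceleration phase (t <= T/2).
p = p0 + 0.5*a*t^2 = 0.0 + 0.5*0.5062*3^2
= 2.2781


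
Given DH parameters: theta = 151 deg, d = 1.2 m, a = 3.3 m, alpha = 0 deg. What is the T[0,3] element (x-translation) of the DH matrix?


T[0,3] = a * cos(theta)
= 3.3 * cos(151 deg)
= 3.3 * -0.8746
= -2.8862


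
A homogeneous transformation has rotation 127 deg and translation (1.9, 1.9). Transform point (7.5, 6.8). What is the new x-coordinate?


x' = cos(theta)*px - sin(theta)*py + tx
= -0.6018*7.5 - 0.7986*6.8 + 1.9
= -8.0443


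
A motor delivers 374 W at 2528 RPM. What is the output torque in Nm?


omega = 2528 * 2*pi/60 = 264.7315 rad/s
tau = P / omega = 374 / 264.7315
= 1.4128 Nm


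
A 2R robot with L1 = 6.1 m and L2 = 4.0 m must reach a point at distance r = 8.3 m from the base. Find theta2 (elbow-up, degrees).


cos(theta2) = (r^2 - L1^2 - L2^2) / (2*L1*L2)
cos(theta2) = (68.89 - 37.21 - 16.0) / 48.8
cos(theta2) = 0.321311
theta2 = 71.2577 degrees


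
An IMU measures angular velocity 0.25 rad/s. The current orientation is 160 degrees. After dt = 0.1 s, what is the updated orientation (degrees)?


delta_theta = w * dt = 0.25 * 0.1 = 0.025 rad
= 1.4324 deg
theta_new = 160 + 1.4324 = 161.4324 deg


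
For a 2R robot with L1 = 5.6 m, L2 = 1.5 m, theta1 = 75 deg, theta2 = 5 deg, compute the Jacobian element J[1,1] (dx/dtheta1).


J[1,1] = -L1*sin(t1) - L2*sin(t1+t2)
= -5.6*sin(75) - 1.5*sin(80)
= -6.8864


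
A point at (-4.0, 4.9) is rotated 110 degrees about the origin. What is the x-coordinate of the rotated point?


x' = x*cos(theta) - y*sin(theta)
cos(110 deg) = -0.342, sin(110 deg) = 0.9397
x' = -4.0 * -0.342 - 4.9 * 0.9397
= 1.3681 - 4.6045
= -3.2364


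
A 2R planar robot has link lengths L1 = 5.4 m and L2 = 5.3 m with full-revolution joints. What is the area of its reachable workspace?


r_max = L1 + L2 = 10.7 m
r_min = |L1 - L2| = 0.1 m
Area = pi*(r_max^2 - r_min^2)
= pi*(114.49 - 0.01)
= pi * 114.48
= 359.6495 m^2


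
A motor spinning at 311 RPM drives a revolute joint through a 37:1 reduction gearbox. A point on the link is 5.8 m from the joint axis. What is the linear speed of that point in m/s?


omega_motor = 311 * 2*pi/60 = 32.5678 rad/s
omega_joint = omega_motor / 37 = 0.8802 rad/s
v = omega_joint * r = 0.8802 * 5.8
= 5.1052 m/s


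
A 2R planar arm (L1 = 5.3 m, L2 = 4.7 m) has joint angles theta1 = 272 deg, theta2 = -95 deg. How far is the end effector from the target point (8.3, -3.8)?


End effector via forward kinematics:
x = L1*cos(t1) + L2*cos(t1+t2) = -4.5086
y = L1*sin(t1) + L2*sin(t1+t2) = -5.0508
Distance to target:
d = sqrt((8.3 - -4.5086)^2 + (-3.8 - -5.0508)^2)
= sqrt(164.06 + 1.5645)
= 12.8695 m


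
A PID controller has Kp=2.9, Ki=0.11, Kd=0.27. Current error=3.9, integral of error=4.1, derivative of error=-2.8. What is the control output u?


u = Kp*e + Ki*int(e) + Kd*de/dt
= 2.9*3.9 + 0.11*4.1 + 0.27*(-2.8)
= 11.31 + 0.451 + -0.756
= 11.005


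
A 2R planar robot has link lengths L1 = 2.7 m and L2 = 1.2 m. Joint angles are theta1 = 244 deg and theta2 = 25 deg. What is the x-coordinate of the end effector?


Convert angles to radians: theta1 = 4.2586, theta2 = 0.4363
x = L1*cos(theta1) + L2*cos(theta1+theta2)
x = -1.1836 + -0.0209
x = -1.2045


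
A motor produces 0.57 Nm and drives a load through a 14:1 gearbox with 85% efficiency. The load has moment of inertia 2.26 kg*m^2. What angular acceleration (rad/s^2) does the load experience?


tau_out = tau_motor * N * eta
= 0.57 * 14 * 0.85 = 6.783 Nm
alpha = tau_out / I = 6.783 / 2.26
= 3.0013 rad/s^2


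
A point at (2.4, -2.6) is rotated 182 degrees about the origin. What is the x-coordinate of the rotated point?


x' = x*cos(theta) - y*sin(theta)
cos(182 deg) = -0.9994, sin(182 deg) = -0.0349
x' = 2.4 * -0.9994 - -2.6 * -0.0349
= -2.3985 - 0.0907
= -2.4893


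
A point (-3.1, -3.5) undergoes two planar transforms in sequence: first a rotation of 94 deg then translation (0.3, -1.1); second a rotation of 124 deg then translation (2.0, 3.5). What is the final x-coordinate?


After transform 1:
x1 = cos(94)*-3.1 - sin(94)*-3.5 + 0.3 = 4.0077
y1 = sin(94)*-3.1 + cos(94)*-3.5 + -1.1 = -3.9483
After transform 2:
x2 = cos(124)*4.0077 - sin(124)*-3.9483 + 2.0
= 3.0322


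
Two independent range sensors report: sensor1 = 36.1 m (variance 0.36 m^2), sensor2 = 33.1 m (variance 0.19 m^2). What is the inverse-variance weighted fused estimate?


w1 = (1/var1) / (1/var1 + 1/var2)
   = 2.7778 / (2.7778 + 5.2632) = 0.3455
w2 = 1 - w1 = 0.6545
fused = w1*s1 + w2*s2 = 12.4709 + 21.6655
= 34.1364 m


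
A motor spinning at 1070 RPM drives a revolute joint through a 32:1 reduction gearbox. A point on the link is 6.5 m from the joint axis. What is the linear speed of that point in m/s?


omega_motor = 1070 * 2*pi/60 = 112.0501 rad/s
omega_joint = omega_motor / 32 = 3.5016 rad/s
v = omega_joint * r = 3.5016 * 6.5
= 22.7602 m/s


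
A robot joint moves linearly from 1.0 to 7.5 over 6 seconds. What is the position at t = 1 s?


s = t/T = 1/6 = 0.1667
p(t) = p0 + (pf-p0)*s
= 1.0 + (7.5 - 1.0) * 0.1667
= 2.0833


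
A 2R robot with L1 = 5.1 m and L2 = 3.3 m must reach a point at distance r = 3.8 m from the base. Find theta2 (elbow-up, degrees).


cos(theta2) = (r^2 - L1^2 - L2^2) / (2*L1*L2)
cos(theta2) = (14.44 - 26.01 - 10.89) / 33.66
cos(theta2) = -0.667261
theta2 = 131.856 degrees


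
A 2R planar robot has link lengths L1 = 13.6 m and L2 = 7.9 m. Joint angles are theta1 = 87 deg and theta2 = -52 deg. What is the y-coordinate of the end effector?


Convert angles to radians: theta1 = 1.5184, theta2 = -0.9076
y = L1*sin(theta1) + L2*sin(theta1+theta2)
y = 13.5814 + 4.5313
y = 18.1126


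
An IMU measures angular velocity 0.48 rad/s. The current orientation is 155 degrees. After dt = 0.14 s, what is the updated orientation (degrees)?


delta_theta = w * dt = 0.48 * 0.14 = 0.0672 rad
= 3.8503 deg
theta_new = 155 + 3.8503 = 158.8503 deg


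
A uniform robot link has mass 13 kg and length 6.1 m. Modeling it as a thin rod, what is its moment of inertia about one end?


I = (1/3) * m * L^2
= (1/3) * 13 * 6.1^2
= 0.333333 * 13 * 37.21
= 161.2433 kg*m^2


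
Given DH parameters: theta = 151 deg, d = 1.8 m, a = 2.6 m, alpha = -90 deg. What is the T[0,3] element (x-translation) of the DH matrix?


T[0,3] = a * cos(theta)
= 2.6 * cos(151 deg)
= 2.6 * -0.8746
= -2.274


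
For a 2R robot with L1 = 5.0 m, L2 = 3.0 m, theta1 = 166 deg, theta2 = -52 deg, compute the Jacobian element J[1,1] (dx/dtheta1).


J[1,1] = -L1*sin(t1) - L2*sin(t1+t2)
= -5.0*sin(166) - 3.0*sin(114)
= -3.9502


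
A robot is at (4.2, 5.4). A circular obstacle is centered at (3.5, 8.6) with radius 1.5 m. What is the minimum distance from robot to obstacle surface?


center_dist = sqrt((4.2-3.5)^2 + (5.4-8.6)^2)
= sqrt(0.49 + 10.24)
= 3.2757
min_dist = center_dist - radius = 3.2757 - 1.5 = 1.7757 m


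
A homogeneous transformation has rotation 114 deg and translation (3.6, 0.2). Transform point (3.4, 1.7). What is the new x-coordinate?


x' = cos(theta)*px - sin(theta)*py + tx
= -0.4067*3.4 - 0.9135*1.7 + 3.6
= 0.6641


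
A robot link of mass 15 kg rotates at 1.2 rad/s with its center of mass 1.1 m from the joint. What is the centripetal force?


F = m * omega^2 * r
= 15 * 1.2^2 * 1.1
= 15 * 1.44 * 1.1
= 23.76 N


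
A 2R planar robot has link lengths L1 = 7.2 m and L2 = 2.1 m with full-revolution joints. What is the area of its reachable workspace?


r_max = L1 + L2 = 9.3 m
r_min = |L1 - L2| = 5.1 m
Area = pi*(r_max^2 - r_min^2)
= pi*(86.49 - 26.01)
= pi * 60.48
= 190.0035 m^2


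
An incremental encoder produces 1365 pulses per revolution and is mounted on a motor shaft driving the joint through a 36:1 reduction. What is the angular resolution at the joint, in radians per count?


counts per rev = 1365
effective counts at joint = 1365 * 36 = 49140
resolution = 2*pi / 49140
= 1.2786e-04 rad/count


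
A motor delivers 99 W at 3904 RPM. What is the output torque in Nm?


omega = 3904 * 2*pi/60 = 408.8259 rad/s
tau = P / omega = 99 / 408.8259
= 0.2422 Nm


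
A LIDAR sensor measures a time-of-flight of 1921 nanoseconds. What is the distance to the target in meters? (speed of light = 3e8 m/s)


tof = 1921 ns = 1.921e-06 s
dist = c * tof / 2
= 3e8 * 1.921e-06 / 2
= 288.15 m


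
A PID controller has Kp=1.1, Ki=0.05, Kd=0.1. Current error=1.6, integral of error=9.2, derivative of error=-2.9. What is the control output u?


u = Kp*e + Ki*int(e) + Kd*de/dt
= 1.1*1.6 + 0.05*9.2 + 0.1*(-2.9)
= 1.76 + 0.46 + -0.29
= 1.93


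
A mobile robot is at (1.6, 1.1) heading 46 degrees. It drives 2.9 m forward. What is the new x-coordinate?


x_new = x0 + d*cos(theta)
= 1.6 + 2.9*cos(46)
= 1.6 + 2.0145
= 3.6145


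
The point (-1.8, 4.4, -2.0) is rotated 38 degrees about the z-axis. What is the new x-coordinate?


Rotation about z-axis: x' = x*cos(theta) - y*sin(theta)
= -1.8 * 0.788 - 4.4 * 0.6157
= -4.1273


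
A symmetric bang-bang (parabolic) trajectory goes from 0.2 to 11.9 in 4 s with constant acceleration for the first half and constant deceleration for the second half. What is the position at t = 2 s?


Symmetric rest-to-rest: each phase covers (pf-p0)/2 in time T/2. 0.5*a*(T/2)^2 = (pf-p0)/2 => a = 4*(pf-p0)/T^2
a = 4*(11.9-0.2)/4^2 = 2.925
t = 2 is in the acceleration phase (t <= T/2).
p = p0 + 0.5*a*t^2 = 0.2 + 0.5*2.925*2^2
= 6.05


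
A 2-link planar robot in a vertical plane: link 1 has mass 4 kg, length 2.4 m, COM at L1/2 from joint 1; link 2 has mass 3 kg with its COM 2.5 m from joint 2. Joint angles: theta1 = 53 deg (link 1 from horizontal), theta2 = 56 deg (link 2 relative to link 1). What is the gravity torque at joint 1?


Horizontal distance from joint 1 to link-1 COM:
  x_c1 = (L1/2)*cos(t1) = 1.2 * 0.6018 = 0.7222 m
Horizontal distance from joint 1 to link-2 COM:
  x_c2 = L1*cos(t1) + Lc2*cos(t1+t2)
       = 2.4*0.6018 + 2.5*-0.3256 = 0.6304 m
tau1 = m1*g*x_c1 + m2*g*x_c2
     = 4*9.81*0.7222 + 3*9.81*0.6304
     = 28.3383 + 18.5537
     = 46.892 Nm


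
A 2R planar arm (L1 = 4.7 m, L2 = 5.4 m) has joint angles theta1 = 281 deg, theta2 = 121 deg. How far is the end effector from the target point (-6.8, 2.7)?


End effector via forward kinematics:
x = L1*cos(t1) + L2*cos(t1+t2) = 4.9098
y = L1*sin(t1) + L2*sin(t1+t2) = -1.0003
Distance to target:
d = sqrt((-6.8 - 4.9098)^2 + (2.7 - -1.0003)^2)
= sqrt(137.119 + 13.6925)
= 12.2805 m


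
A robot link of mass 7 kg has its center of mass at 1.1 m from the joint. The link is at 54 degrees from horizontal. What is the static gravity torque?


tau = m*g*L*cos(angle)
= 7 * 9.81 * 1.1 * cos(54 deg)
= 7 * 9.81 * 1.1 * 0.5878
= 44.3995 Nm


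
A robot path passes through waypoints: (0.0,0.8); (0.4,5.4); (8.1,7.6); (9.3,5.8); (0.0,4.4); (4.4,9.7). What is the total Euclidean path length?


Segment lengths:
  seg1 = sqrt((0.4)^2 + (4.6)^2) = 4.6174
  seg2 = sqrt((7.7)^2 + (2.2)^2) = 8.0081
  seg3 = sqrt((1.2)^2 + (-1.8)^2) = 2.1633
  seg4 = sqrt((-9.3)^2 + (-1.4)^2) = 9.4048
  seg5 = sqrt((4.4)^2 + (5.3)^2) = 6.8884
Total = 31.082


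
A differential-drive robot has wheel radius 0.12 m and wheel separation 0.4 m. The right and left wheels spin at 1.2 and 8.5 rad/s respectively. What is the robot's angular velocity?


vR = r*wR = 0.12*1.2 = 0.144 m/s
vL = r*wL = 0.12*8.5 = 1.02 m/s
v = (vR+vL)/2 = 0.582 m/s
omega = (vR-vL)/L = -2.19 rad/s
angular velocity = -2.19 rad/s


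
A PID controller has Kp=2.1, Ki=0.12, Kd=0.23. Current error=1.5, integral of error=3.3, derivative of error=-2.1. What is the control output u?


u = Kp*e + Ki*int(e) + Kd*de/dt
= 2.1*1.5 + 0.12*3.3 + 0.23*(-2.1)
= 3.15 + 0.396 + -0.483
= 3.063


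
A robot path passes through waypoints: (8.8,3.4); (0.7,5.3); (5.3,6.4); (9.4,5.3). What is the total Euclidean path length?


Segment lengths:
  seg1 = sqrt((-8.1)^2 + (1.9)^2) = 8.3199
  seg2 = sqrt((4.6)^2 + (1.1)^2) = 4.7297
  seg3 = sqrt((4.1)^2 + (-1.1)^2) = 4.245
Total = 17.2945


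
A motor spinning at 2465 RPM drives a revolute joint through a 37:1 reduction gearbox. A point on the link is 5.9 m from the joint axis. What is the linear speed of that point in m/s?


omega_motor = 2465 * 2*pi/60 = 258.1342 rad/s
omega_joint = omega_motor / 37 = 6.9766 rad/s
v = omega_joint * r = 6.9766 * 5.9
= 41.1619 m/s


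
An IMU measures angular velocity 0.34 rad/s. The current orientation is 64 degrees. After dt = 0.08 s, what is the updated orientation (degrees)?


delta_theta = w * dt = 0.34 * 0.08 = 0.0272 rad
= 1.5584 deg
theta_new = 64 + 1.5584 = 65.5584 deg


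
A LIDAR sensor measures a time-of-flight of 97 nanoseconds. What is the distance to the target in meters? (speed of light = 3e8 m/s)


tof = 97 ns = 9.7e-08 s
dist = c * tof / 2
= 3e8 * 9.7e-08 / 2
= 14.55 m


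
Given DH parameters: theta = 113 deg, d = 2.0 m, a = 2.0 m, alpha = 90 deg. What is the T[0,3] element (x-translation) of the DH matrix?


T[0,3] = a * cos(theta)
= 2.0 * cos(113 deg)
= 2.0 * -0.3907
= -0.7815


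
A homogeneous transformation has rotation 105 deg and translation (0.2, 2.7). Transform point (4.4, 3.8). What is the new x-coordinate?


x' = cos(theta)*px - sin(theta)*py + tx
= -0.2588*4.4 - 0.9659*3.8 + 0.2
= -4.6093


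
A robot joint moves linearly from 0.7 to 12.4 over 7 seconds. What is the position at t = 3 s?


s = t/T = 3/7 = 0.4286
p(t) = p0 + (pf-p0)*s
= 0.7 + (12.4 - 0.7) * 0.4286
= 5.7143


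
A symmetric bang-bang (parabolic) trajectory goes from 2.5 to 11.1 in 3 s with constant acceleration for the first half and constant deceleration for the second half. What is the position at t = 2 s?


Symmetric rest-to-rest: each phase covers (pf-p0)/2 in time T/2. 0.5*a*(T/2)^2 = (pf-p0)/2 => a = 4*(pf-p0)/T^2
a = 4*(11.1-2.5)/3^2 = 3.8222
t = 2 is in the deceleration phase (t > T/2).
p = pf - 0.5*a*(T-t)^2 = 11.1 - 0.5*3.8222*1^2
= 9.1889


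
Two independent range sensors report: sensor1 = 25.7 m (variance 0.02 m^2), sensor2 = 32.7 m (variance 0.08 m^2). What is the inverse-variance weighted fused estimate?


w1 = (1/var1) / (1/var1 + 1/var2)
   = 50.0 / (50.0 + 12.5) = 0.8
w2 = 1 - w1 = 0.2
fused = w1*s1 + w2*s2 = 20.56 + 6.54
= 27.1 m


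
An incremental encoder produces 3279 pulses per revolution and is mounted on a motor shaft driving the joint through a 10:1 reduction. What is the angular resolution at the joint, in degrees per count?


counts per rev = 3279
effective counts at joint = 3279 * 10 = 32790
resolution = 360 / 32790
= 0.011 deg/count


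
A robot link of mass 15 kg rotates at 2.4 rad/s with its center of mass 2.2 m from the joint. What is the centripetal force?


F = m * omega^2 * r
= 15 * 2.4^2 * 2.2
= 15 * 5.76 * 2.2
= 190.08 N


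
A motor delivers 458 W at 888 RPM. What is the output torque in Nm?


omega = 888 * 2*pi/60 = 92.9911 rad/s
tau = P / omega = 458 / 92.9911
= 4.9252 Nm


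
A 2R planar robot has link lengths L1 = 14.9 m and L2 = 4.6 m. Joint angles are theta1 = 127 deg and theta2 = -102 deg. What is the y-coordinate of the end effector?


Convert angles to radians: theta1 = 2.2166, theta2 = -1.7802
y = L1*sin(theta1) + L2*sin(theta1+theta2)
y = 11.8997 + 1.944
y = 13.8437


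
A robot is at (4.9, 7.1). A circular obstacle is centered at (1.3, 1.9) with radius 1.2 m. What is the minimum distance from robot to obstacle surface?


center_dist = sqrt((4.9-1.3)^2 + (7.1-1.9)^2)
= sqrt(12.96 + 27.04)
= 6.3246
min_dist = center_dist - radius = 6.3246 - 1.2 = 5.1246 m


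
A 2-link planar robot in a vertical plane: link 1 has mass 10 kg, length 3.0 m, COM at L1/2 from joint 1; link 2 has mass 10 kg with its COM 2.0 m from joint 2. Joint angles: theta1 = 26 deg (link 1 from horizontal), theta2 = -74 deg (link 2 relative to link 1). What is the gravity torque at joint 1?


Horizontal distance from joint 1 to link-1 COM:
  x_c1 = (L1/2)*cos(t1) = 1.5 * 0.8988 = 1.3482 m
Horizontal distance from joint 1 to link-2 COM:
  x_c2 = L1*cos(t1) + Lc2*cos(t1+t2)
       = 3.0*0.8988 + 2.0*0.6691 = 4.0346 m
tau1 = m1*g*x_c1 + m2*g*x_c2
     = 10*9.81*1.3482 + 10*9.81*4.0346
     = 132.2575 + 395.7985
     = 528.0561 Nm


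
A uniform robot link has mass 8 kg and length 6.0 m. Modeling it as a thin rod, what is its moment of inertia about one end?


I = (1/3) * m * L^2
= (1/3) * 8 * 6.0^2
= 0.333333 * 8 * 36.0
= 96.0 kg*m^2


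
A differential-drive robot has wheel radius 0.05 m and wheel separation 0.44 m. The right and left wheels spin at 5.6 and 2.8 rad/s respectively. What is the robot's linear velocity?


vR = r*wR = 0.05*5.6 = 0.28 m/s
vL = r*wL = 0.05*2.8 = 0.14 m/s
v = (vR+vL)/2 = 0.21 m/s
omega = (vR-vL)/L = 0.3182 rad/s
linear velocity = 0.21 m/s


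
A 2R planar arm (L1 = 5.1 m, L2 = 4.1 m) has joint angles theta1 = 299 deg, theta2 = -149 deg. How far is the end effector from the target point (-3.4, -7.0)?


End effector via forward kinematics:
x = L1*cos(t1) + L2*cos(t1+t2) = -1.0782
y = L1*sin(t1) + L2*sin(t1+t2) = -2.4106
Distance to target:
d = sqrt((-3.4 - -1.0782)^2 + (-7.0 - -2.4106)^2)
= sqrt(5.3909 + 21.063)
= 5.1433 m


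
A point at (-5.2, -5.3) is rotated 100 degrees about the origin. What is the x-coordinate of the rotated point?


x' = x*cos(theta) - y*sin(theta)
cos(100 deg) = -0.1736, sin(100 deg) = 0.9848
x' = -5.2 * -0.1736 - -5.3 * 0.9848
= 0.903 - -5.2195
= 6.1225


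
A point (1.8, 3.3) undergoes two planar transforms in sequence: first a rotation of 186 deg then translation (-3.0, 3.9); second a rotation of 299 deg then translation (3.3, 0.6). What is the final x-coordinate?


After transform 1:
x1 = cos(186)*1.8 - sin(186)*3.3 + -3.0 = -4.4452
y1 = sin(186)*1.8 + cos(186)*3.3 + 3.9 = 0.4299
After transform 2:
x2 = cos(299)*-4.4452 - sin(299)*0.4299 + 3.3
= 1.5209


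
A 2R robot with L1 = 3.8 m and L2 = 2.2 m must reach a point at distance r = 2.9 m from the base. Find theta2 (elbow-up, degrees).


cos(theta2) = (r^2 - L1^2 - L2^2) / (2*L1*L2)
cos(theta2) = (8.41 - 14.44 - 4.84) / 16.72
cos(theta2) = -0.65012
theta2 = 130.5506 degrees


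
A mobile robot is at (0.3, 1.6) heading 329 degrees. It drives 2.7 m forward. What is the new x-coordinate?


x_new = x0 + d*cos(theta)
= 0.3 + 2.7*cos(329)
= 0.3 + 2.3144
= 2.6144


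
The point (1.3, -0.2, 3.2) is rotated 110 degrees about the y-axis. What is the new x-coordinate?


Rotation about y-axis: x' = x*cos(theta) + z*sin(theta)
= 1.3 * -0.342 + 3.2 * 0.9397
= 2.5624


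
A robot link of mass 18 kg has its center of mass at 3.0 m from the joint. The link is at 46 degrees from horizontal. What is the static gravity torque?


tau = m*g*L*cos(angle)
= 18 * 9.81 * 3.0 * cos(46 deg)
= 18 * 9.81 * 3.0 * 0.6947
= 367.9883 Nm


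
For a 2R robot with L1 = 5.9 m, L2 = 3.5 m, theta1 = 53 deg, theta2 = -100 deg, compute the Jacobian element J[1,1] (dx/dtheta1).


J[1,1] = -L1*sin(t1) - L2*sin(t1+t2)
= -5.9*sin(53) - 3.5*sin(-47)
= -2.1522


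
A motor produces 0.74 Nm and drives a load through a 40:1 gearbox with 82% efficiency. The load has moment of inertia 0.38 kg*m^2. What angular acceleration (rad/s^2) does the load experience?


tau_out = tau_motor * N * eta
= 0.74 * 40 * 0.82 = 24.272 Nm
alpha = tau_out / I = 24.272 / 0.38
= 63.8737 rad/s^2


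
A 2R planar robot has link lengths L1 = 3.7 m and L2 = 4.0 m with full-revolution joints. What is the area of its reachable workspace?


r_max = L1 + L2 = 7.7 m
r_min = |L1 - L2| = 0.3 m
Area = pi*(r_max^2 - r_min^2)
= pi*(59.29 - 0.09)
= pi * 59.2
= 185.9823 m^2


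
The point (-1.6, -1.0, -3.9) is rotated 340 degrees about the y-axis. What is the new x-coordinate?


Rotation about y-axis: x' = x*cos(theta) + z*sin(theta)
= -1.6 * 0.9397 + -3.9 * -0.342
= -0.1696


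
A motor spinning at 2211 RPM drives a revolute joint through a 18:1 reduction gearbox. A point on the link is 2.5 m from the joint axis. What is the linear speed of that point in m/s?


omega_motor = 2211 * 2*pi/60 = 231.5354 rad/s
omega_joint = omega_motor / 18 = 12.8631 rad/s
v = omega_joint * r = 12.8631 * 2.5
= 32.1577 m/s


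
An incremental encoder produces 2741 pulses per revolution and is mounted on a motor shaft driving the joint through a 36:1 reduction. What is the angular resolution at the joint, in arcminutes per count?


counts per rev = 2741
effective counts at joint = 2741 * 36 = 98676
resolution = 360*60 / 98676
= 0.2189 arcmin/count


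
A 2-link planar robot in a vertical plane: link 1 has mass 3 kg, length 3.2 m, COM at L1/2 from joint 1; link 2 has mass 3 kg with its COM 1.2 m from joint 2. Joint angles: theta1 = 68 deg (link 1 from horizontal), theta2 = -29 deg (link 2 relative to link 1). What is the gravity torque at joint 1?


Horizontal distance from joint 1 to link-1 COM:
  x_c1 = (L1/2)*cos(t1) = 1.6 * 0.3746 = 0.5994 m
Horizontal distance from joint 1 to link-2 COM:
  x_c2 = L1*cos(t1) + Lc2*cos(t1+t2)
       = 3.2*0.3746 + 1.2*0.7771 = 2.1313 m
tau1 = m1*g*x_c1 + m2*g*x_c2
     = 3*9.81*0.5994 + 3*9.81*2.1313
     = 17.6395 + 62.7246
     = 80.3641 Nm


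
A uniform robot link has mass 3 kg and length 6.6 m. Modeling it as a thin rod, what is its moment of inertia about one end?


I = (1/3) * m * L^2
= (1/3) * 3 * 6.6^2
= 0.333333 * 3 * 43.56
= 43.56 kg*m^2


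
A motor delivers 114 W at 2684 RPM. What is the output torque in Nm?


omega = 2684 * 2*pi/60 = 281.0678 rad/s
tau = P / omega = 114 / 281.0678
= 0.4056 Nm


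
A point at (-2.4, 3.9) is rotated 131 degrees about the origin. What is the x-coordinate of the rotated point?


x' = x*cos(theta) - y*sin(theta)
cos(131 deg) = -0.6561, sin(131 deg) = 0.7547
x' = -2.4 * -0.6561 - 3.9 * 0.7547
= 1.5745 - 2.9434
= -1.3688


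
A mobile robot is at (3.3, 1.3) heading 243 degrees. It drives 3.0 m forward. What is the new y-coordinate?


y_new = y0 + d*sin(theta)
= 1.3 + 3.0*sin(243)
= 1.3 + -2.673
= -1.373


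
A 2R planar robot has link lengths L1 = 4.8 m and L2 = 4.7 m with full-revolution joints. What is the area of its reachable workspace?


r_max = L1 + L2 = 9.5 m
r_min = |L1 - L2| = 0.1 m
Area = pi*(r_max^2 - r_min^2)
= pi*(90.25 - 0.01)
= pi * 90.24
= 283.4973 m^2


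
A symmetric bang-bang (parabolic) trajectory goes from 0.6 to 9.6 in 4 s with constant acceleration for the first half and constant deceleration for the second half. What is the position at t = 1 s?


Symmetric rest-to-rest: each phase covers (pf-p0)/2 in time T/2. 0.5*a*(T/2)^2 = (pf-p0)/2 => a = 4*(pf-p0)/T^2
a = 4*(9.6-0.6)/4^2 = 2.25
t = 1 is in the acceleration phase (t <= T/2).
p = p0 + 0.5*a*t^2 = 0.6 + 0.5*2.25*1^2
= 1.725


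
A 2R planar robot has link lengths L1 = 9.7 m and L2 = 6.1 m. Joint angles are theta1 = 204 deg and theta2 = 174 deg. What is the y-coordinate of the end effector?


Convert angles to radians: theta1 = 3.5605, theta2 = 3.0369
y = L1*sin(theta1) + L2*sin(theta1+theta2)
y = -3.9453 + 1.885
y = -2.0603


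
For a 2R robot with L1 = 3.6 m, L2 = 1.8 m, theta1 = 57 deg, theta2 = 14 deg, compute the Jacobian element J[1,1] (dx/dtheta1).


J[1,1] = -L1*sin(t1) - L2*sin(t1+t2)
= -3.6*sin(57) - 1.8*sin(71)
= -4.7211


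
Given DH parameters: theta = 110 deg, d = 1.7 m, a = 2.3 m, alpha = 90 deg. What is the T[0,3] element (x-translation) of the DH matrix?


T[0,3] = a * cos(theta)
= 2.3 * cos(110 deg)
= 2.3 * -0.342
= -0.7866


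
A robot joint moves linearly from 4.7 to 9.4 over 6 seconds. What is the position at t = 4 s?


s = t/T = 4/6 = 0.6667
p(t) = p0 + (pf-p0)*s
= 4.7 + (9.4 - 4.7) * 0.6667
= 7.8333


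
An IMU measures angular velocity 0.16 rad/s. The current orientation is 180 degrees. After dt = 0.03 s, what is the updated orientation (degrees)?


delta_theta = w * dt = 0.16 * 0.03 = 0.0048 rad
= 0.275 deg
theta_new = 180 + 0.275 = 180.275 deg


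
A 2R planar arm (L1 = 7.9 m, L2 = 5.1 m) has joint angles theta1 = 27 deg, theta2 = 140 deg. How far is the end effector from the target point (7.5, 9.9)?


End effector via forward kinematics:
x = L1*cos(t1) + L2*cos(t1+t2) = 2.0697
y = L1*sin(t1) + L2*sin(t1+t2) = 4.7338
Distance to target:
d = sqrt((7.5 - 2.0697)^2 + (9.9 - 4.7338)^2)
= sqrt(29.4885 + 26.6899)
= 7.4952 m


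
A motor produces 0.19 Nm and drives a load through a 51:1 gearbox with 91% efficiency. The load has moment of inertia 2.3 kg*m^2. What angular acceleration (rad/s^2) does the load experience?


tau_out = tau_motor * N * eta
= 0.19 * 51 * 0.91 = 8.8179 Nm
alpha = tau_out / I = 8.8179 / 2.3
= 3.8339 rad/s^2


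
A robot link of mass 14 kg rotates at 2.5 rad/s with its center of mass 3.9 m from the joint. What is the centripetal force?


F = m * omega^2 * r
= 14 * 2.5^2 * 3.9
= 14 * 6.25 * 3.9
= 341.25 N


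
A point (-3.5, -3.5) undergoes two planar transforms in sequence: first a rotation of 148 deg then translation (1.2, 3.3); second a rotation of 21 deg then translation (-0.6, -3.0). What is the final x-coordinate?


After transform 1:
x1 = cos(148)*-3.5 - sin(148)*-3.5 + 1.2 = 6.0229
y1 = sin(148)*-3.5 + cos(148)*-3.5 + 3.3 = 4.4135
After transform 2:
x2 = cos(21)*6.0229 - sin(21)*4.4135 + -0.6
= 3.4412


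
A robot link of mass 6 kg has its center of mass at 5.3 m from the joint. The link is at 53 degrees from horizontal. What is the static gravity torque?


tau = m*g*L*cos(angle)
= 6 * 9.81 * 5.3 * cos(53 deg)
= 6 * 9.81 * 5.3 * 0.6018
= 187.741 Nm


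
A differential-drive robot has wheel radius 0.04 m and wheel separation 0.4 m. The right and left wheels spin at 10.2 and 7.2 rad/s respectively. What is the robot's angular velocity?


vR = r*wR = 0.04*10.2 = 0.408 m/s
vL = r*wL = 0.04*7.2 = 0.288 m/s
v = (vR+vL)/2 = 0.348 m/s
omega = (vR-vL)/L = 0.3 rad/s
angular velocity = 0.3 rad/s


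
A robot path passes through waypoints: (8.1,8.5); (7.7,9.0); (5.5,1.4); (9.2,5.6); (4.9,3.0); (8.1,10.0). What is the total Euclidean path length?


Segment lengths:
  seg1 = sqrt((-0.4)^2 + (0.5)^2) = 0.6403
  seg2 = sqrt((-2.2)^2 + (-7.6)^2) = 7.912
  seg3 = sqrt((3.7)^2 + (4.2)^2) = 5.5973
  seg4 = sqrt((-4.3)^2 + (-2.6)^2) = 5.0249
  seg5 = sqrt((3.2)^2 + (7.0)^2) = 7.6968
Total = 26.8713


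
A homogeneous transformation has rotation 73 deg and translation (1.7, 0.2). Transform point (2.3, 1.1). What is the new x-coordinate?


x' = cos(theta)*px - sin(theta)*py + tx
= 0.2924*2.3 - 0.9563*1.1 + 1.7
= 1.3205


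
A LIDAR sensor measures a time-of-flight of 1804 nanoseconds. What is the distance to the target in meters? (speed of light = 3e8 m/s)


tof = 1804 ns = 1.804e-06 s
dist = c * tof / 2
= 3e8 * 1.804e-06 / 2
= 270.6 m


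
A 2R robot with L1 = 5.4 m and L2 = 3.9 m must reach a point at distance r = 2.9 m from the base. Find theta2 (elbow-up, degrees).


cos(theta2) = (r^2 - L1^2 - L2^2) / (2*L1*L2)
cos(theta2) = (8.41 - 29.16 - 15.21) / 42.12
cos(theta2) = -0.853751
theta2 = 148.622 degrees


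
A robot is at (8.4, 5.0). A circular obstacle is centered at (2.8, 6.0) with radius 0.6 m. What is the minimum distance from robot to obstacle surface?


center_dist = sqrt((8.4-2.8)^2 + (5.0-6.0)^2)
= sqrt(31.36 + 1.0)
= 5.6886
min_dist = center_dist - radius = 5.6886 - 0.6 = 5.0886 m


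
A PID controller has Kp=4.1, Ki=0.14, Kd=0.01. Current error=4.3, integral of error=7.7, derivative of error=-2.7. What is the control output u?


u = Kp*e + Ki*int(e) + Kd*de/dt
= 4.1*4.3 + 0.14*7.7 + 0.01*(-2.7)
= 17.63 + 1.078 + -0.027
= 18.681


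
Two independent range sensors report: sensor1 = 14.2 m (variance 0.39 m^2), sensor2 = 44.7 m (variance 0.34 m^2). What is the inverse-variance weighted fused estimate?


w1 = (1/var1) / (1/var1 + 1/var2)
   = 2.5641 / (2.5641 + 2.9412) = 0.4658
w2 = 1 - w1 = 0.5342
fused = w1*s1 + w2*s2 = 6.6137 + 23.8808
= 30.4945 m


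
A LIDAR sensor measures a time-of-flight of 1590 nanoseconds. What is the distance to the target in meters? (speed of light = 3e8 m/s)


tof = 1590 ns = 1.59e-06 s
dist = c * tof / 2
= 3e8 * 1.59e-06 / 2
= 238.5 m


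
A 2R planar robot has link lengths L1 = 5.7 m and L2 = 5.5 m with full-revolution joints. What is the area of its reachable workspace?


r_max = L1 + L2 = 11.2 m
r_min = |L1 - L2| = 0.2 m
Area = pi*(r_max^2 - r_min^2)
= pi*(125.44 - 0.04)
= pi * 125.4
= 393.9557 m^2


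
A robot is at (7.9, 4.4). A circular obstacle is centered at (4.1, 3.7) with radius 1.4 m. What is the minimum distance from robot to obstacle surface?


center_dist = sqrt((7.9-4.1)^2 + (4.4-3.7)^2)
= sqrt(14.44 + 0.49)
= 3.8639
min_dist = center_dist - radius = 3.8639 - 1.4 = 2.4639 m


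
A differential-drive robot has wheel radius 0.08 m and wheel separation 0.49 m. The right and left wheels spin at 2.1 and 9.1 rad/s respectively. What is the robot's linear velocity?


vR = r*wR = 0.08*2.1 = 0.168 m/s
vL = r*wL = 0.08*9.1 = 0.728 m/s
v = (vR+vL)/2 = 0.448 m/s
omega = (vR-vL)/L = -1.1429 rad/s
linear velocity = 0.448 m/s


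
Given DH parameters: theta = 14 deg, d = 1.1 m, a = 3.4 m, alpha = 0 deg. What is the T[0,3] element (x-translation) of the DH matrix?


T[0,3] = a * cos(theta)
= 3.4 * cos(14 deg)
= 3.4 * 0.9703
= 3.299


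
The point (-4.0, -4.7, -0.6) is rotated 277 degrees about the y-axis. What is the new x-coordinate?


Rotation about y-axis: x' = x*cos(theta) + z*sin(theta)
= -4.0 * 0.1219 + -0.6 * -0.9925
= 0.1081


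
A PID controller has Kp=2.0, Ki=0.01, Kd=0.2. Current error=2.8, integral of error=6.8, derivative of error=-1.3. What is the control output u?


u = Kp*e + Ki*int(e) + Kd*de/dt
= 2.0*2.8 + 0.01*6.8 + 0.2*(-1.3)
= 5.6 + 0.068 + -0.26
= 5.408


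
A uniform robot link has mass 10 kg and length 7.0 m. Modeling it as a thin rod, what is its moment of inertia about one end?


I = (1/3) * m * L^2
= (1/3) * 10 * 7.0^2
= 0.333333 * 10 * 49.0
= 163.3333 kg*m^2


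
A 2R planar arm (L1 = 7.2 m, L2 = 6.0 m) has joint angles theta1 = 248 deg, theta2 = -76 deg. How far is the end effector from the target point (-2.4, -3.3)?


End effector via forward kinematics:
x = L1*cos(t1) + L2*cos(t1+t2) = -8.6388
y = L1*sin(t1) + L2*sin(t1+t2) = -5.8407
Distance to target:
d = sqrt((-2.4 - -8.6388)^2 + (-3.3 - -5.8407)^2)
= sqrt(38.9223 + 6.4551)
= 6.7363 m


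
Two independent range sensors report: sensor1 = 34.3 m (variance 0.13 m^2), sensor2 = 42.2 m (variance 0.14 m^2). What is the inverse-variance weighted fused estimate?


w1 = (1/var1) / (1/var1 + 1/var2)
   = 7.6923 / (7.6923 + 7.1429) = 0.5185
w2 = 1 - w1 = 0.4815
fused = w1*s1 + w2*s2 = 17.7852 + 20.3185
= 38.1037 m


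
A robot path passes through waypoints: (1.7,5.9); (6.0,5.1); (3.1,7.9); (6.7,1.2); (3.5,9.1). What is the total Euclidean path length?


Segment lengths:
  seg1 = sqrt((4.3)^2 + (-0.8)^2) = 4.3738
  seg2 = sqrt((-2.9)^2 + (2.8)^2) = 4.0311
  seg3 = sqrt((3.6)^2 + (-6.7)^2) = 7.6059
  seg4 = sqrt((-3.2)^2 + (7.9)^2) = 8.5235
Total = 24.5343


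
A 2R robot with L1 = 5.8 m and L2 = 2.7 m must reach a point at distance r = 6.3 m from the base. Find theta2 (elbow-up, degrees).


cos(theta2) = (r^2 - L1^2 - L2^2) / (2*L1*L2)
cos(theta2) = (39.69 - 33.64 - 7.29) / 31.32
cos(theta2) = -0.039591
theta2 = 92.269 degrees


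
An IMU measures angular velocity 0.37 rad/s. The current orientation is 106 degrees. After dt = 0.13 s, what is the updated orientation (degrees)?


delta_theta = w * dt = 0.37 * 0.13 = 0.0481 rad
= 2.7559 deg
theta_new = 106 + 2.7559 = 108.7559 deg


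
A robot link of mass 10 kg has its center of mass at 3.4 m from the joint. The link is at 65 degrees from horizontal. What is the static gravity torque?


tau = m*g*L*cos(angle)
= 10 * 9.81 * 3.4 * cos(65 deg)
= 10 * 9.81 * 3.4 * 0.4226
= 140.9601 Nm


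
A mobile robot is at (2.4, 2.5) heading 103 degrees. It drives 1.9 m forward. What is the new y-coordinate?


y_new = y0 + d*sin(theta)
= 2.5 + 1.9*sin(103)
= 2.5 + 1.8513
= 4.3513


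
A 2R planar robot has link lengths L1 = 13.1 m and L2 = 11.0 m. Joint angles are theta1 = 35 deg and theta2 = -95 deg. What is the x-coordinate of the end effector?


Convert angles to radians: theta1 = 0.6109, theta2 = -1.6581
x = L1*cos(theta1) + L2*cos(theta1+theta2)
x = 10.7309 + 5.5
x = 16.2309


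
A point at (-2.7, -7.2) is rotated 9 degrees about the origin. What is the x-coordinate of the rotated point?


x' = x*cos(theta) - y*sin(theta)
cos(9 deg) = 0.9877, sin(9 deg) = 0.1564
x' = -2.7 * 0.9877 - -7.2 * 0.1564
= -2.6668 - -1.1263
= -1.5404
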